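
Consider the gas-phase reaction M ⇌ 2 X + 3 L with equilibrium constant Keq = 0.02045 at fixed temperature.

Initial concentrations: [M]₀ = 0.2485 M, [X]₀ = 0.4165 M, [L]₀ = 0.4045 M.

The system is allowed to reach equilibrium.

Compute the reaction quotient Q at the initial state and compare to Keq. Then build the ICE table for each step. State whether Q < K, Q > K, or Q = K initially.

Q₀ = 0.0462; Q > K (proceeds reverse)

Q₀ = 0.0462 vs Keq = 0.02045 ⇒ Q>K, reverse
Step 1:
                   M          X          L
  Initial     0.2485     0.4165     0.4045
  Change     0.02133   -0.04266   -0.06399
  Equil       0.2698     0.3738     0.3405
  solve Keq expr → x = -0.02133; check Q = 0.02045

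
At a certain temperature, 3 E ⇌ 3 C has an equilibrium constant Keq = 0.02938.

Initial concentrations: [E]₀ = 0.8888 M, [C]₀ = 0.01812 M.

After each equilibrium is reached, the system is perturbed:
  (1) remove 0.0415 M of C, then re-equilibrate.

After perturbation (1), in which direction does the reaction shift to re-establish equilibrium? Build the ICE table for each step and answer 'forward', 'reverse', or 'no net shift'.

Q₀ = 8.4735e-06 vs Keq = 0.02938 ⇒ Q<K, forward
Step 1:
                  E         C
  init       0.8888   0.01812
  Δ         -0.1957    0.1957
  eq         0.6931    0.2139
  solve Keq expr → x = 0.06525; check Q = 0.02938
Then remove 0.0415 M of C.
Step 2:
                  E         C
  init       0.6931    0.1724
  Δ        -0.03171   0.03171
  eq         0.6613    0.2041
  solve Keq expr → x = 0.01057; check Q = 0.02938

Direction: forward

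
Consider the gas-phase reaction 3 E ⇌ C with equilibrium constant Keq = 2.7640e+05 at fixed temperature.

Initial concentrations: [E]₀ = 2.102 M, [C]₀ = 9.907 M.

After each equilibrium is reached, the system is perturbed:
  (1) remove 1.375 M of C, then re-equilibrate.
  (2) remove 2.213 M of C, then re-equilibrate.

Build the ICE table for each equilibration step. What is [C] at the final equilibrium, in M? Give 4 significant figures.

[C]_eq = 7.01 M

Q₀ = 1.067 vs Keq = 2.7640e+05 ⇒ Q<K, forward
Step 1:
                    E           C
  init          2.102       9.907
  Δ            -2.068      0.6894
  eq          0.03372        10.6
  solve Keq expr → x = 0.6894; check Q = 2.7640e+05
Then remove 1.375 M of C.
Step 2:
                    E           C
  init        0.03372       9.221
  Δ         -0.001526  5.0865e-04
  eq          0.03219       9.222
  solve Keq expr → x = 5.0865e-04; check Q = 2.7640e+05
Then remove 2.213 M of C.
Step 3:
                    E           C
  init        0.03219       7.009
  Δ         -0.002813  9.3754e-04
  eq          0.02938        7.01
  solve Keq expr → x = 9.3754e-04; check Q = 2.7640e+05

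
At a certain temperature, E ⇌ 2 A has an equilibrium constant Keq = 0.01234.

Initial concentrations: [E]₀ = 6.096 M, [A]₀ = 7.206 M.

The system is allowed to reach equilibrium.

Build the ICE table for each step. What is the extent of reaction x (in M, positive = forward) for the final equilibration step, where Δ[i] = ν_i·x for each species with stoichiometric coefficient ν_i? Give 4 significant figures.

Q₀ = 8.518 vs Keq = 0.01234 ⇒ Q>K, reverse
Step 1:
                    E           A
  init          6.096       7.206
  Δ             3.432      -6.863
  eq            9.528      0.3429
  solve Keq expr → x = -3.432; check Q = 0.01234

x = -3.432 M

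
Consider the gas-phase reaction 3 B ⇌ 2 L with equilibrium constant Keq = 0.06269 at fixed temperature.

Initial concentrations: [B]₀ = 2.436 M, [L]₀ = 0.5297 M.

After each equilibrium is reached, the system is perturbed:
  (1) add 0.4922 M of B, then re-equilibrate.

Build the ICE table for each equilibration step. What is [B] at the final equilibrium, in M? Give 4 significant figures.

Q₀ = 0.01941 vs Keq = 0.06269 ⇒ Q<K, forward
Step 1:
                    B           L
  I             2.436      0.5297
  C           -0.3428      0.2285
  E             2.093      0.7582
  solve Keq expr → x = 0.1143; check Q = 0.06269
Then add 0.4922 M of B.
Step 2:
                    B           L
  I             2.585      0.7582
  C           -0.2248      0.1499
  E             2.361      0.9081
  solve Keq expr → x = 0.07493; check Q = 0.06269

[B]_eq = 2.361 M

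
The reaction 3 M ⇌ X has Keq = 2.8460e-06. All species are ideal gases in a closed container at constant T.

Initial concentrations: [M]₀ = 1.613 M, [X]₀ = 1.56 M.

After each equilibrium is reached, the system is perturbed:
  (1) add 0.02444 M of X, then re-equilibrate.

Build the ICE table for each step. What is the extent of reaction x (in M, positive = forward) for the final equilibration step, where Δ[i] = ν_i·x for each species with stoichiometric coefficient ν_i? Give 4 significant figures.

x = -0.02441 M

Q₀ = 0.3717 vs Keq = 2.8460e-06 ⇒ Q>K, reverse
Step 1:
                  M         X
  I           1.613      1.56
  C           4.678    -1.559
  E           6.291 7.0855e-04
  solve Keq expr → x = -1.559; check Q = 2.8460e-06
Then add 0.02444 M of X.
Step 2:
                  M         X
  I           6.291   0.02515
  C         0.07324  -0.02441
  E           6.364 7.3358e-04
  solve Keq expr → x = -0.02441; check Q = 2.8460e-06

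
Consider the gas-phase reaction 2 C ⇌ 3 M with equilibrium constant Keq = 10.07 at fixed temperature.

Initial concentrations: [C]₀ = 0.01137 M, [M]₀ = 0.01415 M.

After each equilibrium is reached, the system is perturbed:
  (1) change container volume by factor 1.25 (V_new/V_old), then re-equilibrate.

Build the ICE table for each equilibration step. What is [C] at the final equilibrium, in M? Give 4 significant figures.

[C]_eq = 0.00112 M

Q₀ = 0.02192 vs Keq = 10.07 ⇒ Q<K, forward
Step 1:
                  C         M
  Initial   0.01137   0.01415
  Change  -0.009823   0.01473
  Equil    0.001547   0.02888
  solve Keq expr → x = 0.004912; check Q = 10.07
Then change container volume by factor 1.25 (V_new/V_old).
Step 2:
                  C         M
  Initial  0.001238   0.02311
  Change  -1.1792e-04 1.7688e-04
  Equil     0.00112   0.02328
  solve Keq expr → x = 5.8960e-05; check Q = 10.07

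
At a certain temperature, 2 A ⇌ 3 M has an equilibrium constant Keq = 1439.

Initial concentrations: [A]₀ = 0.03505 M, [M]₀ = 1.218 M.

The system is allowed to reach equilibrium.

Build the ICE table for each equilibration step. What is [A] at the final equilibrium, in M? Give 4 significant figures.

Q₀ = 1471 vs Keq = 1439 ⇒ Q>K, reverse
Step 1:
                    A           M
  I           0.03505       1.218
  C        3.6197e-04 -5.4295e-04
  E           0.03541       1.217
  solve Keq expr → x = -1.8098e-04; check Q = 1439

[A]_eq = 0.03541 M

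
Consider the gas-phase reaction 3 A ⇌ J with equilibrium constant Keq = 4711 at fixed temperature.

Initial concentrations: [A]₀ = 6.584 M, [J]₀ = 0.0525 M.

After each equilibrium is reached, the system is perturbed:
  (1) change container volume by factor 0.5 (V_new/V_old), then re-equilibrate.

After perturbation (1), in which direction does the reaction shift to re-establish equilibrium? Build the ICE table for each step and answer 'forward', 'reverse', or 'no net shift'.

Direction: forward

Q₀ = 1.8395e-04 vs Keq = 4711 ⇒ Q<K, forward
Step 1:
                  A         J
  init        6.584    0.0525
  Δ          -6.506     2.169
  eq        0.07783     2.221
  solve Keq expr → x = 2.169; check Q = 4711
Then change container volume by factor 0.5 (V_new/V_old).
Step 2:
                  A         J
  init       0.1557     4.442
  Δ        -0.05746   0.01915
  eq         0.0982     4.462
  solve Keq expr → x = 0.01915; check Q = 4711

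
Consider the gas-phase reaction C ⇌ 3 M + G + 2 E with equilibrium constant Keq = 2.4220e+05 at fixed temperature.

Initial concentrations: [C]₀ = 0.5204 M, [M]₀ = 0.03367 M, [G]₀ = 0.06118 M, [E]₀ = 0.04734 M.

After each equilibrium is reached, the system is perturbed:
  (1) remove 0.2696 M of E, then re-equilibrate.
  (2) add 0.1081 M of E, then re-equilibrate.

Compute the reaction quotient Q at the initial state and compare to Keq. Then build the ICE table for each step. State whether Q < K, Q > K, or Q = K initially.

Q₀ = 1.0057e-08 vs Keq = 2.4220e+05 ⇒ Q<K, forward
Step 1:
                   C          M          G          E
  init        0.5204    0.03367    0.06118    0.04734
  Δ          -0.5204      1.561     0.5204      1.041
  eq      1.1533e-05      1.595     0.5816      1.088
  solve Keq expr → x = 0.5204; check Q = 2.4220e+05
Then remove 0.2696 M of E.
Step 2:
                   C          M          G          E
  init    1.1533e-05      1.595     0.5816     0.8185
  Δ       -5.0064e-06 1.5019e-05 5.0064e-06 1.0013e-05
  eq      6.5261e-06      1.595     0.5816     0.8185
  solve Keq expr → x = 5.0064e-06; check Q = 2.4220e+05
Then add 0.1081 M of E.
Step 3:
                   C          M          G          E
  init    6.5261e-06      1.595     0.5816     0.9266
  Δ       1.8374e-06 -5.5122e-06 -1.8374e-06 -3.6748e-06
  eq      8.3636e-06      1.595     0.5816     0.9266
  solve Keq expr → x = -1.8374e-06; check Q = 2.4220e+05

Q₀ = 1.0057e-08; Q < K (proceeds forward)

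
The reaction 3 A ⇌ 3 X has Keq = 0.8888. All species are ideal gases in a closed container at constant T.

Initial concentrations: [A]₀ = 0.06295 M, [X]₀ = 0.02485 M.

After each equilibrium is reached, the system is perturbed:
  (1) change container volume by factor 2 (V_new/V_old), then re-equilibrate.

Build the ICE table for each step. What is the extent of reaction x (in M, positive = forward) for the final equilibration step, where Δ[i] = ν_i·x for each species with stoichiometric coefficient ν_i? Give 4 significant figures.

Q₀ = 0.06152 vs Keq = 0.8888 ⇒ Q<K, forward
Step 1:
                   A          X
  I          0.06295    0.02485
  C         -0.01819    0.01819
  E          0.04476    0.04304
  solve Keq expr → x = 0.006063; check Q = 0.8888
Then change container volume by factor 2 (V_new/V_old).
Step 2:
                   A          X
  I          0.02238    0.02152
  C                0          0
  E          0.02238    0.02152
  solve Keq expr → x = 0; check Q = 0.8888

x = 0 M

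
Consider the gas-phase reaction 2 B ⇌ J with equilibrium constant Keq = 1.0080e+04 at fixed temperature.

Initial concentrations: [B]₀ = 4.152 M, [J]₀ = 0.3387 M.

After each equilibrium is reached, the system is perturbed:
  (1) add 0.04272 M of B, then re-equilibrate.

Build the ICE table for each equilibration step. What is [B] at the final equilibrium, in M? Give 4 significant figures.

[B]_eq = 0.01552 M

Q₀ = 0.01965 vs Keq = 1.0080e+04 ⇒ Q<K, forward
Step 1:
                  B         J
  init        4.152    0.3387
  Δ          -4.137     2.068
  eq        0.01545     2.407
  solve Keq expr → x = 2.068; check Q = 1.0080e+04
Then add 0.04272 M of B.
Step 2:
                  B         J
  init      0.05817     2.407
  Δ        -0.04265   0.02133
  eq        0.01552     2.428
  solve Keq expr → x = 0.02133; check Q = 1.0080e+04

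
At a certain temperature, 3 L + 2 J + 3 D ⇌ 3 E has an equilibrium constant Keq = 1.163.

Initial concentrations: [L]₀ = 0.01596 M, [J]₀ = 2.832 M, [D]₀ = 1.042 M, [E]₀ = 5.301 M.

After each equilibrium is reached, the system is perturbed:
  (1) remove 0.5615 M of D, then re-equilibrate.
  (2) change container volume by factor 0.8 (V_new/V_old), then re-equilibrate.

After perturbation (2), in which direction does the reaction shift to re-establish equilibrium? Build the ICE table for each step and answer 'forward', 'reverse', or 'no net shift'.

Q₀ = 4.0382e+06 vs Keq = 1.163 ⇒ Q>K, reverse
Step 1:
                  L         J         D         E
  Initial   0.01596     2.832     1.042     5.301
  Change     0.9172    0.6114    0.9172   -0.9172
  Equil      0.9331     3.443     1.959     4.384
  solve Keq expr → x = -0.3057; check Q = 1.163
Then remove 0.5615 M of D.
Step 2:
                  L         J         D         E
  Initial    0.9331     3.443     1.398     4.384
  Change     0.1671    0.1114    0.1671   -0.1671
  Equil         1.1     3.555     1.565     4.217
  solve Keq expr → x = -0.05569; check Q = 1.163
Then change container volume by factor 0.8 (V_new/V_old).
Step 3:
                  L         J         D         E
  Initial     1.375     4.444     1.956     5.271
  Change    -0.2287   -0.1524   -0.2287    0.2287
  Equil       1.147     4.291     1.727       5.5
  solve Keq expr → x = 0.07622; check Q = 1.163

Direction: forward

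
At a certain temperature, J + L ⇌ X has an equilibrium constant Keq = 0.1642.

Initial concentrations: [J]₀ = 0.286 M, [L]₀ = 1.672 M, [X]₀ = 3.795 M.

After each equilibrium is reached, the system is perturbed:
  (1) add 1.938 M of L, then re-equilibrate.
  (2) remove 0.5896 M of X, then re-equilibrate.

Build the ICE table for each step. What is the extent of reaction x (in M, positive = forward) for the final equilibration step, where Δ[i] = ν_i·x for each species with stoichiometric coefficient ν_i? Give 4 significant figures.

Q₀ = 7.936 vs Keq = 0.1642 ⇒ Q>K, reverse
Step 1:
                    J           L           X
  Initial       0.286       1.672       3.795
  Change        2.207       2.207      -2.207
  Equil         2.493       3.879       1.588
  solve Keq expr → x = -2.207; check Q = 0.1642
Then add 1.938 M of L.
Step 2:
                    J           L           X
  Initial       2.493       5.817       1.588
  Change      -0.3437     -0.3437      0.3437
  Equil         2.149       5.473       1.932
  solve Keq expr → x = 0.3437; check Q = 0.1642
Then remove 0.5896 M of X.
Step 3:
                    J           L           X
  Initial       2.149       5.473       1.342
  Change      -0.2671     -0.2671      0.2671
  Equil         1.882       5.206       1.609
  solve Keq expr → x = 0.2671; check Q = 0.1642

x = 0.2671 M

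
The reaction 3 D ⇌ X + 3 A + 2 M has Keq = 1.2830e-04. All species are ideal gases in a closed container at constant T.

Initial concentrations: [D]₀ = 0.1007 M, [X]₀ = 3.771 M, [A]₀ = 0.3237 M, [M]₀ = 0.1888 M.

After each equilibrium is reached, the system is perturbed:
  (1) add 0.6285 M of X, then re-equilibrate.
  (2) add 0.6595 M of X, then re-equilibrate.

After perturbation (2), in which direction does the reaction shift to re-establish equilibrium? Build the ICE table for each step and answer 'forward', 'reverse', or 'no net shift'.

Direction: reverse

Q₀ = 4.465 vs Keq = 1.2830e-04 ⇒ Q>K, reverse
Step 1:
                  D         X         A         M
  I          0.1007     3.771    0.3237    0.1888
  C          0.2275  -0.07583   -0.2275   -0.1517
  E          0.3282     3.695    0.0962   0.03713
  solve Keq expr → x = -0.07583; check Q = 1.2830e-04
Then add 0.6285 M of X.
Step 2:
                  D         X         A         M
  I          0.3282     4.324    0.0962   0.03713
  C        0.002032 -6.7746e-04 -0.002032 -0.001355
  E          0.3302     4.323   0.09417   0.03578
  solve Keq expr → x = -6.7746e-04; check Q = 1.2830e-04
Then add 0.6595 M of X.
Step 3:
                  D         X         A         M
  I          0.3302     4.982   0.09417   0.03578
  C        0.001793 -5.9760e-04 -0.001793 -0.001195
  E           0.332     4.982   0.09237   0.03458
  solve Keq expr → x = -5.9760e-04; check Q = 1.2830e-04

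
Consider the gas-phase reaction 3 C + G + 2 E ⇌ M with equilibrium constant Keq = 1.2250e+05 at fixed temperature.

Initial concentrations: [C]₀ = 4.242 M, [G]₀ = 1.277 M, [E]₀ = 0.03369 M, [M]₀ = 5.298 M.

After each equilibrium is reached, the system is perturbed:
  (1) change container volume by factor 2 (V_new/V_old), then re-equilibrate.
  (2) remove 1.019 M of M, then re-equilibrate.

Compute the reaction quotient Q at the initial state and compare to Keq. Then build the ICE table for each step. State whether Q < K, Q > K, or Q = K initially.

Q₀ = 47.89 vs Keq = 1.2250e+05 ⇒ Q<K, forward
Step 1:
                  C         G         E         M
  I           4.242     1.277   0.03369     5.298
  C        -0.04951   -0.0165  -0.03301    0.0165
  E           4.192      1.26 6.8341e-04     5.315
  solve Keq expr → x = 0.0165; check Q = 1.2250e+05
Then change container volume by factor 2 (V_new/V_old).
Step 2:
                  C         G         E         M
  I           2.096    0.6302 3.4171e-04     2.657
  C         0.00238 7.9325e-04  0.001586 -7.9325e-04
  E           2.099     0.631  0.001928     2.656
  solve Keq expr → x = -7.9325e-04; check Q = 1.2250e+05
Then remove 1.019 M of M.
Step 3:
                  C         G         E         M
  I           2.099     0.631  0.001928     1.637
  C       -6.1999e-04 -2.0666e-04 -4.1333e-04 2.0666e-04
  E           2.098    0.6308  0.001515     1.638
  solve Keq expr → x = 2.0666e-04; check Q = 1.2250e+05

Q₀ = 47.89; Q < K (proceeds forward)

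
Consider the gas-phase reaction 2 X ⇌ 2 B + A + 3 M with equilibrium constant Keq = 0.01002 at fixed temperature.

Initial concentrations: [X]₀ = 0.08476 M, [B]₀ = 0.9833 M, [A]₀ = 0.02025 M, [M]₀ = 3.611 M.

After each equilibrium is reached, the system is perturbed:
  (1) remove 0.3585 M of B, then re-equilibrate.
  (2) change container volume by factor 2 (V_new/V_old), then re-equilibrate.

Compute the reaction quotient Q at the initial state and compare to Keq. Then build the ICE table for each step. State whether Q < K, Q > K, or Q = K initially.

Q₀ = 128.3; Q > K (proceeds reverse)

Q₀ = 128.3 vs Keq = 0.01002 ⇒ Q>K, reverse
Step 1:
                    X           B           A           M
  init        0.08476      0.9833     0.02025       3.611
  Δ           0.04049    -0.04049    -0.02025    -0.06074
  eq           0.1253      0.9428  3.9519e-06        3.55
  solve Keq expr → x = -0.02025; check Q = 0.01002
Then remove 0.3585 M of B.
Step 2:
                    X           B           A           M
  init         0.1253      0.5843  3.9519e-06        3.55
  Δ       -1.2669e-05  1.2669e-05  6.3344e-06  1.9003e-05
  eq           0.1252      0.5843  1.0286e-05        3.55
  solve Keq expr → x = 6.3344e-06; check Q = 0.01002
Then change container volume by factor 2 (V_new/V_old).
Step 3:
                    X           B           A           M
  init        0.06262      0.2922  5.1432e-06       1.775
  Δ       -1.5325e-04  1.5325e-04  7.6627e-05  2.2988e-04
  eq          0.06247      0.2923  8.1771e-05       1.775
  solve Keq expr → x = 7.6627e-05; check Q = 0.01002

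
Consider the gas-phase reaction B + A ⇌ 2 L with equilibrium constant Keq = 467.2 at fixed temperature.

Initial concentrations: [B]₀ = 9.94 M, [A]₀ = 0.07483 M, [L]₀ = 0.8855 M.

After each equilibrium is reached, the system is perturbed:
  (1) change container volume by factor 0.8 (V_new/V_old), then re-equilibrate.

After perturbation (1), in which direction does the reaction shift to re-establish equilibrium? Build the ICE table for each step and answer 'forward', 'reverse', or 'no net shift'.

Q₀ = 1.054 vs Keq = 467.2 ⇒ Q<K, forward
Step 1:
                  B         A         L
  I            9.94   0.07483    0.8855
  C         -0.0746   -0.0746    0.1492
  E           9.865 2.3228e-04     1.035
  solve Keq expr → x = 0.0746; check Q = 467.2
Then change container volume by factor 0.8 (V_new/V_old).
Step 2:
                  B         A         L
  I           12.33 2.9035e-04     1.293
  C               0         0         0
  E           12.33 2.9035e-04     1.293
  solve Keq expr → x = 0; check Q = 467.2

Direction: no net shift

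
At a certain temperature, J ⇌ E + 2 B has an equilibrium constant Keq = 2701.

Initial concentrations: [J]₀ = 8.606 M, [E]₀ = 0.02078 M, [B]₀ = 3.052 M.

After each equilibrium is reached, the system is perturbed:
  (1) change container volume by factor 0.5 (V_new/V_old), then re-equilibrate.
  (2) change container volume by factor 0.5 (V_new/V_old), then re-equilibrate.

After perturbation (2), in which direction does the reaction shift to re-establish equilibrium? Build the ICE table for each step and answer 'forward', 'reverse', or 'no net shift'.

Q₀ = 0.02249 vs Keq = 2701 ⇒ Q<K, forward
Step 1:
                  J         E         B
  init        8.606   0.02078     3.052
  Δ           -7.65      7.65      15.3
  eq         0.9564      7.67     18.35
  solve Keq expr → x = 7.65; check Q = 2701
Then change container volume by factor 0.5 (V_new/V_old).
Step 2:
                  J         E         B
  init        1.913     15.34      36.7
  Δ           2.686    -2.686    -5.372
  eq          4.599     12.65     31.33
  solve Keq expr → x = -2.686; check Q = 2701
Then change container volume by factor 0.5 (V_new/V_old).
Step 3:
                  J         E         B
  init        9.198     25.31     62.66
  Δ           6.954    -6.954    -13.91
  eq          16.15     18.36     48.75
  solve Keq expr → x = -6.954; check Q = 2701

Direction: reverse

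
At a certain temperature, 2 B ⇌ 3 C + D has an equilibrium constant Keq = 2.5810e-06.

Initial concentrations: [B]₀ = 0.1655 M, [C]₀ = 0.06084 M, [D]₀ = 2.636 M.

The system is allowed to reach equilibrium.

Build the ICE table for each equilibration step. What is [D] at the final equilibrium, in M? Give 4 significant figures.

[D]_eq = 2.617 M

Q₀ = 0.02167 vs Keq = 2.5810e-06 ⇒ Q>K, reverse
Step 1:
                    B           C           D
  I            0.1655     0.06084       2.636
  C           0.03826    -0.05739    -0.01913
  E            0.2038    0.003447       2.617
  solve Keq expr → x = -0.01913; check Q = 2.5810e-06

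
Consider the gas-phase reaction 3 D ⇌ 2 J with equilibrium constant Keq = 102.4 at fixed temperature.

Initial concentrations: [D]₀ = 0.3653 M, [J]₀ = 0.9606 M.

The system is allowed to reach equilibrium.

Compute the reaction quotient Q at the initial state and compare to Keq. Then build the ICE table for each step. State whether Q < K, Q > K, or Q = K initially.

Q₀ = 18.93 vs Keq = 102.4 ⇒ Q<K, forward
Step 1:
                   D          J
  init        0.3653     0.9606
  Δ          -0.1436    0.09573
  eq          0.2217      1.056
  solve Keq expr → x = 0.04787; check Q = 102.4

Q₀ = 18.93; Q < K (proceeds forward)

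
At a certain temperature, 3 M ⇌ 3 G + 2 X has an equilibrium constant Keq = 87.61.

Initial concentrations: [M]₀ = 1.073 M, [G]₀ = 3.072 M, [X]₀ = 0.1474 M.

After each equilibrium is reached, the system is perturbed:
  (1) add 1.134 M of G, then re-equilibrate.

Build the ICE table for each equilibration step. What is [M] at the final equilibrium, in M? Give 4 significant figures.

[M]_eq = 0.6174 M

Q₀ = 0.5099 vs Keq = 87.61 ⇒ Q<K, forward
Step 1:
                    M           G           X
  I             1.073       3.072      0.1474
  C           -0.5498      0.5498      0.3665
  E            0.5232       3.622      0.5139
  solve Keq expr → x = 0.1833; check Q = 87.61
Then add 1.134 M of G.
Step 2:
                    M           G           X
  I            0.5232       4.756      0.5139
  C           0.09418    -0.09418    -0.06279
  E            0.6174       4.662      0.4511
  solve Keq expr → x = -0.03139; check Q = 87.61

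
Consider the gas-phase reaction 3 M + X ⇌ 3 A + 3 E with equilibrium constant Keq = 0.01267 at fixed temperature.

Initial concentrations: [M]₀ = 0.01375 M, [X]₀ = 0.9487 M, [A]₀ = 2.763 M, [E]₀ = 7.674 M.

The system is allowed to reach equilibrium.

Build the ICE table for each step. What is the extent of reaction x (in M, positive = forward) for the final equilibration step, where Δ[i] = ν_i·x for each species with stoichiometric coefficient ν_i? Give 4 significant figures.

Q₀ = 3.8652e+09 vs Keq = 0.01267 ⇒ Q>K, reverse
Step 1:
                    M           X           A           E
  init        0.01375      0.9487       2.763       7.674
  Δ             2.615      0.8717      -2.615      -2.615
  eq            2.629        1.82      0.1479       5.059
  solve Keq expr → x = -0.8717; check Q = 0.01267

x = -0.8717 M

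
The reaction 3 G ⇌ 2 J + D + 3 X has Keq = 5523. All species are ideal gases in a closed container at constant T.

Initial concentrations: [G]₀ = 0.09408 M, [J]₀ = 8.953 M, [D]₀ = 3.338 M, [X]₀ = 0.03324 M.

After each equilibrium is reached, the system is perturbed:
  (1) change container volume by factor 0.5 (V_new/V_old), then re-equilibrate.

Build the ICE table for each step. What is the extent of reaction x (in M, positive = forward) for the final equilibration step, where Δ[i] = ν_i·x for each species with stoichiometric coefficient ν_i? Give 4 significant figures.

Q₀ = 11.8 vs Keq = 5523 ⇒ Q<K, forward
Step 1:
                    G           J           D           X
  I           0.09408       8.953       3.338     0.03324
  C          -0.05994     0.03996     0.01998     0.05994
  E           0.03414       8.993       3.358     0.09318
  solve Keq expr → x = 0.01998; check Q = 5523
Then change container volume by factor 0.5 (V_new/V_old).
Step 2:
                    G           J           D           X
  I           0.06828       17.99       6.716      0.1864
  C            0.0393     -0.0262     -0.0131     -0.0393
  E            0.1076       17.96       6.703      0.1471
  solve Keq expr → x = -0.0131; check Q = 5523

x = -0.0131 M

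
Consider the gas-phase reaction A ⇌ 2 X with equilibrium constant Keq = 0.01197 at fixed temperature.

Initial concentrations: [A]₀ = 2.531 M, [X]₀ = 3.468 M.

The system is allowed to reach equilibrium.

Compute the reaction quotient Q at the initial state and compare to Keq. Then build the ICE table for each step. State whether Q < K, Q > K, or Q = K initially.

Q₀ = 4.752; Q > K (proceeds reverse)

Q₀ = 4.752 vs Keq = 0.01197 ⇒ Q>K, reverse
Step 1:
                    A           X
  init          2.531       3.468
  Δ             1.623      -3.245
  eq            4.154       0.223
  solve Keq expr → x = -1.623; check Q = 0.01197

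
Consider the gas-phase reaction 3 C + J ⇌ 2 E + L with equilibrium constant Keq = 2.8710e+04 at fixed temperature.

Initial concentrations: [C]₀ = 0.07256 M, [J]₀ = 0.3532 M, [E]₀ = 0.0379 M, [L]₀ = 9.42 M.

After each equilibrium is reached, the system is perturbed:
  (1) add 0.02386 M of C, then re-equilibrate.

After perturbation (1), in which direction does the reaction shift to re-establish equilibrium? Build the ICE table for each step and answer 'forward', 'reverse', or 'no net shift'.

Q₀ = 100.3 vs Keq = 2.8710e+04 ⇒ Q<K, forward
Step 1:
                  C         J         E         L
  Initial   0.07256    0.3532    0.0379      9.42
  Change   -0.05496  -0.01832   0.03664   0.01832
  Equil      0.0176    0.3349   0.07454     9.438
  solve Keq expr → x = 0.01832; check Q = 2.8710e+04
Then add 0.02386 M of C.
Step 2:
                  C         J         E         L
  Initial   0.04146    0.3349   0.07454     9.438
  Change   -0.02152 -0.007173   0.01435  0.007173
  Equil     0.01994    0.3277   0.08888     9.445
  solve Keq expr → x = 0.007173; check Q = 2.8710e+04

Direction: forward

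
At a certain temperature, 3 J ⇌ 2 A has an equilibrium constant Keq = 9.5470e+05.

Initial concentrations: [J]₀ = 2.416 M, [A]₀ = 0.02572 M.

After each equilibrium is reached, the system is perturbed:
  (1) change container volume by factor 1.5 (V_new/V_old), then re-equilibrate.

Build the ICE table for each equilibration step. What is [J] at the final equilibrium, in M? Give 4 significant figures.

Q₀ = 4.6908e-05 vs Keq = 9.5470e+05 ⇒ Q<K, forward
Step 1:
                  J         A
  I           2.416   0.02572
  C          -2.402     1.601
  E         0.01405     1.627
  solve Keq expr → x = 0.8007; check Q = 9.5470e+05
Then change container volume by factor 1.5 (V_new/V_old).
Step 2:
                  J         A
  I        0.009366     1.085
  C        0.001349 -8.9963e-04
  E         0.01072     1.084
  solve Keq expr → x = -4.4982e-04; check Q = 9.5470e+05

[J]_eq = 0.01072 M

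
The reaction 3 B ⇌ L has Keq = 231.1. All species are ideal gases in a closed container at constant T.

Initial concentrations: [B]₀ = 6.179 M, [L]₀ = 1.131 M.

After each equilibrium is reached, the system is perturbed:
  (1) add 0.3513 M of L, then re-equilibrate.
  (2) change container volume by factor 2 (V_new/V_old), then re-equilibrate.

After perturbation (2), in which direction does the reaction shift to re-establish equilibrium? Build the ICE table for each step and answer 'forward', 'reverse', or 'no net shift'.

Q₀ = 0.004794 vs Keq = 231.1 ⇒ Q<K, forward
Step 1:
                  B         L
  init        6.179     1.131
  Δ          -5.941      1.98
  eq         0.2379     3.111
  solve Keq expr → x = 1.98; check Q = 231.1
Then add 0.3513 M of L.
Step 2:
                  B         L
  init       0.2379     3.463
  Δ        0.008568 -0.002856
  eq         0.2465      3.46
  solve Keq expr → x = -0.002856; check Q = 231.1
Then change container volume by factor 2 (V_new/V_old).
Step 3:
                  B         L
  init       0.1232      1.73
  Δ         0.07148  -0.02383
  eq         0.1947     1.706
  solve Keq expr → x = -0.02383; check Q = 231.1

Direction: reverse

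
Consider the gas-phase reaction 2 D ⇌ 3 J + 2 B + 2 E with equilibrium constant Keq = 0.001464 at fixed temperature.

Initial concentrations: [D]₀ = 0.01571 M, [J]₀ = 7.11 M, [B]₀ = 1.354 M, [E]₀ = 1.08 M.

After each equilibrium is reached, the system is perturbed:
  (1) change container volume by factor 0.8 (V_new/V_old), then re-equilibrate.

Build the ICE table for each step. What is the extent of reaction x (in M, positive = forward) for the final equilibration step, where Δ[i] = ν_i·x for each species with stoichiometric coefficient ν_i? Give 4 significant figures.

Q₀ = 3.1142e+06 vs Keq = 0.001464 ⇒ Q>K, reverse
Step 1:
                  D         J         B         E
  init      0.01571      7.11     1.354      1.08
  Δ           1.069    -1.603    -1.069    -1.069
  eq          1.084     5.507    0.2853   0.01126
  solve Keq expr → x = -0.5344; check Q = 0.001464
Then change container volume by factor 0.8 (V_new/V_old).
Step 2:
                  D         J         B         E
  init        1.356     6.884    0.3566   0.01407
  Δ        0.005831 -0.008747 -0.005831 -0.005831
  eq          1.361     6.875    0.3507  0.008239
  solve Keq expr → x = -0.002916; check Q = 0.001464

x = -0.002916 M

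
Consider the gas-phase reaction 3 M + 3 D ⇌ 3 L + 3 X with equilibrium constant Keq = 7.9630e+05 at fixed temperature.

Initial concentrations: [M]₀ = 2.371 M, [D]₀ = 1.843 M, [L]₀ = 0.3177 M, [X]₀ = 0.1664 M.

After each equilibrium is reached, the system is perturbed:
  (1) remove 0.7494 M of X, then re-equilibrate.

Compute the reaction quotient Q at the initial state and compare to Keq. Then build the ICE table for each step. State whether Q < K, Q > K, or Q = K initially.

Q₀ = 1.7707e-06; Q < K (proceeds forward)

Q₀ = 1.7707e-06 vs Keq = 7.9630e+05 ⇒ Q<K, forward
Step 1:
                  M         D         L         X
  Initial     2.371     1.843    0.3177    0.1664
  Change      -1.77     -1.77      1.77      1.77
  Equil      0.6006   0.07264     2.088     1.937
  solve Keq expr → x = 0.5901; check Q = 7.9630e+05
Then remove 0.7494 M of X.
Step 2:
                  M         D         L         X
  Initial    0.6006   0.07264     2.088     1.187
  Change   -0.02467  -0.02467   0.02467   0.02467
  Equil       0.576   0.04797     2.113     1.212
  solve Keq expr → x = 0.008225; check Q = 7.9630e+05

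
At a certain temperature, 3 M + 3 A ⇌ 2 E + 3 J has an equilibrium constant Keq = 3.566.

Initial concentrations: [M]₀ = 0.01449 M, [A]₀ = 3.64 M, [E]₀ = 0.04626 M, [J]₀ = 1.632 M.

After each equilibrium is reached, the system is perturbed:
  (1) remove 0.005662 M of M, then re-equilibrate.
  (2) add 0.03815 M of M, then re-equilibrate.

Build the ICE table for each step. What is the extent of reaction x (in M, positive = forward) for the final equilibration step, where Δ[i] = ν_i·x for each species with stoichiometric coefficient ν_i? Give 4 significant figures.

Q₀ = 63.4 vs Keq = 3.566 ⇒ Q>K, reverse
Step 1:
                  M         A         E         J
  init      0.01449      3.64   0.04626     1.632
  Δ         0.01657   0.01657  -0.01105  -0.01657
  eq        0.03106     3.657   0.03521     1.615
  solve Keq expr → x = -0.005525; check Q = 3.566
Then remove 0.005662 M of M.
Step 2:
                  M         A         E         J
  init       0.0254     3.657   0.03521     1.615
  Δ        0.003978  0.003978 -0.002652 -0.003978
  eq        0.02938     3.661   0.03256     1.611
  solve Keq expr → x = -0.001326; check Q = 3.566
Then add 0.03815 M of M.
Step 3:
                  M         A         E         J
  init      0.06753     3.661   0.03256     1.611
  Δ        -0.02713  -0.02713   0.01808   0.02713
  eq         0.0404     3.633   0.05064     1.639
  solve Keq expr → x = 0.009042; check Q = 3.566

x = 0.009042 M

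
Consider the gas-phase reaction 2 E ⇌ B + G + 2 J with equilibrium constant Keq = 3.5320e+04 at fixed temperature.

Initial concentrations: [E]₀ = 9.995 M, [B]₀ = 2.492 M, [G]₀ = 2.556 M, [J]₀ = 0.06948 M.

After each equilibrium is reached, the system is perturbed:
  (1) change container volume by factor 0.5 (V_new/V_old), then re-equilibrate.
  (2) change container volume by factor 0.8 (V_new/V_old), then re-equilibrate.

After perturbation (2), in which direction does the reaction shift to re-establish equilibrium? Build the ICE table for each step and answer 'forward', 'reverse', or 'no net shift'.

Q₀ = 3.0780e-04 vs Keq = 3.5320e+04 ⇒ Q<K, forward
Step 1:
                    E           B           G           J
  Initial       9.995       2.492       2.556     0.06948
  Change       -9.617       4.809       4.809       9.617
  Equil        0.3779       7.301       7.365       9.687
  solve Keq expr → x = 4.809; check Q = 3.5320e+04
Then change container volume by factor 0.5 (V_new/V_old).
Step 2:
                    E           B           G           J
  Initial      0.7559        14.6       14.73       19.37
  Change       0.6702     -0.3351     -0.3351     -0.6702
  Equil         1.426       14.27       14.39        18.7
  solve Keq expr → x = -0.3351; check Q = 3.5320e+04
Then change container volume by factor 0.8 (V_new/V_old).
Step 3:
                    E           B           G           J
  Initial       1.783       17.83       17.99       23.38
  Change       0.3853     -0.1927     -0.1927     -0.3853
  Equil         2.168       17.64        17.8       22.99
  solve Keq expr → x = -0.1927; check Q = 3.5320e+04

Direction: reverse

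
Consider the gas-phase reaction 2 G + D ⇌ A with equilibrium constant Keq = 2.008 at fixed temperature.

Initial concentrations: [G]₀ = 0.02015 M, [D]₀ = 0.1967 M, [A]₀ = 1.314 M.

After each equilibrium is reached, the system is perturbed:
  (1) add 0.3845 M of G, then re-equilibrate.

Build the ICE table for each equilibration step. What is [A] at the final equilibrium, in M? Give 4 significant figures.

[A]_eq = 1.013 M

Q₀ = 1.6453e+04 vs Keq = 2.008 ⇒ Q>K, reverse
Step 1:
                    G           D           A
  init        0.02015      0.1967       1.314
  Δ            0.8334      0.4167     -0.4167
  eq           0.8535      0.6134      0.8973
  solve Keq expr → x = -0.4167; check Q = 2.008
Then add 0.3845 M of G.
Step 2:
                    G           D           A
  init          1.238      0.6134      0.8973
  Δ           -0.2313     -0.1157      0.1157
  eq            1.007      0.4977       1.013
  solve Keq expr → x = 0.1157; check Q = 2.008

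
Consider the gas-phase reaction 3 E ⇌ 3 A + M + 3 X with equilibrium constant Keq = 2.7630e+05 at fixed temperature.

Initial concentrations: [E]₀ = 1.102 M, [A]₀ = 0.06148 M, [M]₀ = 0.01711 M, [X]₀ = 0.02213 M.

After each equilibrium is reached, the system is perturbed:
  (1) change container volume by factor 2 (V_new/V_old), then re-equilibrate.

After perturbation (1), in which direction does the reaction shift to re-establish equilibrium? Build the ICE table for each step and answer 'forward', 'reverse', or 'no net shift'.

Direction: forward

Q₀ = 3.2200e-11 vs Keq = 2.7630e+05 ⇒ Q<K, forward
Step 1:
                   E          A          M          X
  I            1.102    0.06148    0.01711    0.02213
  C           -1.088      1.088     0.3626      1.088
  E          0.01418      1.149     0.3797       1.11
  solve Keq expr → x = 0.3626; check Q = 2.7630e+05
Then change container volume by factor 2 (V_new/V_old).
Step 2:
                   E          A          M          X
  I         0.007091     0.5746     0.1899      0.555
  C        -0.004228   0.004228   0.001409   0.004228
  E         0.002864     0.5789     0.1913     0.5592
  solve Keq expr → x = 0.001409; check Q = 2.7630e+05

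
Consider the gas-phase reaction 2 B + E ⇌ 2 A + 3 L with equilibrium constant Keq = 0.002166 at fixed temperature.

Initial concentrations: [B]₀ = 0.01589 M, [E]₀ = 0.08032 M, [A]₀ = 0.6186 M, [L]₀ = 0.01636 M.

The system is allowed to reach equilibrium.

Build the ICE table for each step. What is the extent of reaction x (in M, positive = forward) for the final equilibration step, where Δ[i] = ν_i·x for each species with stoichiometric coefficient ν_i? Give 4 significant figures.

Q₀ = 0.08262 vs Keq = 0.002166 ⇒ Q>K, reverse
Step 1:
                    B           E           A           L
  Initial     0.01589     0.08032      0.6186     0.01636
  Change     0.006721     0.00336   -0.006721    -0.01008
  Equil       0.02261     0.08368      0.6119    0.006279
  solve Keq expr → x = -0.00336; check Q = 0.002166

x = -0.00336 M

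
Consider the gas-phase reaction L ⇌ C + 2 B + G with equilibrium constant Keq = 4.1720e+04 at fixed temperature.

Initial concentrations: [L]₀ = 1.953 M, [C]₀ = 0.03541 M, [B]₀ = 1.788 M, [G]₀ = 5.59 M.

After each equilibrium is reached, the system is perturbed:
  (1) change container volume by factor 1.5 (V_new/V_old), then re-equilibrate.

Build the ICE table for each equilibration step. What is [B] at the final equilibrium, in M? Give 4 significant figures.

Q₀ = 0.324 vs Keq = 4.1720e+04 ⇒ Q<K, forward
Step 1:
                  L         C         B         G
  init        1.953   0.03541     1.788      5.59
  Δ          -1.942     1.942     3.883     1.942
  eq        0.01148     1.977     5.671     7.532
  solve Keq expr → x = 1.942; check Q = 4.1720e+04
Then change container volume by factor 1.5 (V_new/V_old).
Step 2:
                  L         C         B         G
  init     0.007652     1.318     3.781     5.021
  Δ        -0.00536   0.00536   0.01072   0.00536
  eq       0.002292     1.323     3.791     5.026
  solve Keq expr → x = 0.00536; check Q = 4.1720e+04

[B]_eq = 3.791 M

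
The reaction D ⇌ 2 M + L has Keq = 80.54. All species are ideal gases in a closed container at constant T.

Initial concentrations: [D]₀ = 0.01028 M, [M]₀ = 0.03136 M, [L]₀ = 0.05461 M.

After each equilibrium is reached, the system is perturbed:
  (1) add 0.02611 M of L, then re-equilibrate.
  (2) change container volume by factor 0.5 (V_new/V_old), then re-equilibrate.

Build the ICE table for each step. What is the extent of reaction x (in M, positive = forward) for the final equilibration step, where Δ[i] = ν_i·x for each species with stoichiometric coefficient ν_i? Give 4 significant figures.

Q₀ = 0.005224 vs Keq = 80.54 ⇒ Q<K, forward
Step 1:
                  D         M         L
  I         0.01028   0.03136   0.05461
  C        -0.01028   0.02056   0.01028
  E       2.1714e-06   0.05192   0.06489
  solve Keq expr → x = 0.01028; check Q = 80.54
Then add 0.02611 M of L.
Step 2:
                  D         M         L
  I       2.1714e-06   0.05192     0.091
  C       8.7353e-07 -1.7471e-06 -8.7353e-07
  E       3.0450e-06   0.05191     0.091
  solve Keq expr → x = -8.7353e-07; check Q = 80.54
Then change container volume by factor 0.5 (V_new/V_old).
Step 3:
                  D         M         L
  I       6.0899e-06    0.1038     0.182
  C       1.8250e-05 -3.6500e-05 -1.8250e-05
  E       2.4340e-05    0.1038     0.182
  solve Keq expr → x = -1.8250e-05; check Q = 80.54

x = -1.8250e-05 M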